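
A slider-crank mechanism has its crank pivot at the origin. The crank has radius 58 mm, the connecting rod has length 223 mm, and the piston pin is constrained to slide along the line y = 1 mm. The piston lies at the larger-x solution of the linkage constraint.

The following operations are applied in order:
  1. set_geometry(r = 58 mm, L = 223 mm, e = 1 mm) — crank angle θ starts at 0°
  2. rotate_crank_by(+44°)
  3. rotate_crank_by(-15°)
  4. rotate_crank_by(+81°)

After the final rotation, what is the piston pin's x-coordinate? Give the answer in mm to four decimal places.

set_geometry: r = 58 mm, L = 223 mm, e = 1 mm; θ ← 0°
rotate_crank_by(+44°): θ ← 0° +44° = 44°
rotate_crank_by(-15°): θ ← 44° -15° = 29°
rotate_crank_by(+81°): θ ← 29° +81° = 110°
crank pin P = (r cos θ, r sin θ) = (-19.837168, 54.502172)
h = r sin θ − e = 54.502172 − 1 = 53.502172
x = r cos θ + √(L² − h²) = -19.837168 + √(49729.0 − 2862.4824) = -19.837168 + 216.486761 = 196.649592

196.6496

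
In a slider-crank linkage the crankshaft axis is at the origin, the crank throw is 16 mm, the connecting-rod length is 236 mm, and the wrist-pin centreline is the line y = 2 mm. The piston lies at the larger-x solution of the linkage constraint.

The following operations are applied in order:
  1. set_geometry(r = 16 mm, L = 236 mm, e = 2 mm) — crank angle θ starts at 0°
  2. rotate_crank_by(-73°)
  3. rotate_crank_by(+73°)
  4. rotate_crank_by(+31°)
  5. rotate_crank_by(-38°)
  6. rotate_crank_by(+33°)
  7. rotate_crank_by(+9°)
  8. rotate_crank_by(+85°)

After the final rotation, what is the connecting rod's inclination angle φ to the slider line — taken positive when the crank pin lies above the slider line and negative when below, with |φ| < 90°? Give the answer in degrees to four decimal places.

2.8797

set_geometry: r = 16 mm, L = 236 mm, e = 2 mm; θ ← 0°
rotate_crank_by(-73°): θ ← 0° -73° = -73°
rotate_crank_by(+73°): θ ← -73° +73° = 0°
rotate_crank_by(+31°): θ ← 0° +31° = 31°
rotate_crank_by(-38°): θ ← 31° -38° = -7°
rotate_crank_by(+33°): θ ← -7° +33° = 26°
rotate_crank_by(+9°): θ ← 26° +9° = 35°
rotate_crank_by(+85°): θ ← 35° +85° = 120°
crank pin P = (r cos θ, r sin θ) = (-8.000000, 13.856406)
h = r sin θ − e = 13.856406 − 2 = 11.856406
sin φ = h / L = 11.856406 / 236 = 0.05023901
φ = arcsin(0.05023901) = 2.879696°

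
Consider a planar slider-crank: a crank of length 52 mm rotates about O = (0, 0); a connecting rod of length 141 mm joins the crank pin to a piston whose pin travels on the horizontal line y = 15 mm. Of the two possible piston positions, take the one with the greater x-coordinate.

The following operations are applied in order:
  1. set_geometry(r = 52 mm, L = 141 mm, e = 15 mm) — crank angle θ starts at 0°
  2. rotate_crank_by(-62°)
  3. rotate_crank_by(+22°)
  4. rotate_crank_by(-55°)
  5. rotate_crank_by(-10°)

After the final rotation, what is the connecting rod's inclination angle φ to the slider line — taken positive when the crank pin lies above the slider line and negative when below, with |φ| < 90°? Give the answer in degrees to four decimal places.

-27.5557

set_geometry: r = 52 mm, L = 141 mm, e = 15 mm; θ ← 0°
rotate_crank_by(-62°): θ ← 0° -62° = -62°
rotate_crank_by(+22°): θ ← -62° +22° = -40°
rotate_crank_by(-55°): θ ← -40° -55° = -95°
rotate_crank_by(-10°): θ ← -95° -10° = -105°
crank pin P = (r cos θ, r sin θ) = (-13.458590, -50.228143)
h = r sin θ − e = -50.228143 − 15 = -65.228143
sin φ = h / L = -65.228143 / 141 = -0.46261094
φ = arcsin(-0.46261094) = -27.555716°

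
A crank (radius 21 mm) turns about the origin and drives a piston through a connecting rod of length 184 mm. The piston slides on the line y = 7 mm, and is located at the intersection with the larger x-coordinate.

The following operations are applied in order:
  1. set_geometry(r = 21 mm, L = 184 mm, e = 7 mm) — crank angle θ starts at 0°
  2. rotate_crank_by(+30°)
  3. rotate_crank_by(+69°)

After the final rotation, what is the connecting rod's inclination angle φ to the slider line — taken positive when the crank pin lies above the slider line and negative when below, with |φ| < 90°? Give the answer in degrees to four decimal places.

4.2829

set_geometry: r = 21 mm, L = 184 mm, e = 7 mm; θ ← 0°
rotate_crank_by(+30°): θ ← 0° +30° = 30°
rotate_crank_by(+69°): θ ← 30° +69° = 99°
crank pin P = (r cos θ, r sin θ) = (-3.285124, 20.741455)
h = r sin θ − e = 20.741455 − 7 = 13.741455
sin φ = h / L = 13.741455 / 184 = 0.07468182
φ = arcsin(0.07468182) = 4.282941°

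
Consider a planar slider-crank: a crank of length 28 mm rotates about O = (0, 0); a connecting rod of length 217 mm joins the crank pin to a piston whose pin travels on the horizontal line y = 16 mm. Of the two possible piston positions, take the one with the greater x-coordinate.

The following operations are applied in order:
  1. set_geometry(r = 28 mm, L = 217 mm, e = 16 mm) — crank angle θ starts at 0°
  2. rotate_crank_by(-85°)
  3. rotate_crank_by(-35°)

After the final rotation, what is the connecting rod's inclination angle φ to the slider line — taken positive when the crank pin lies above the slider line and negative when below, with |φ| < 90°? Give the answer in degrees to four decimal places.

set_geometry: r = 28 mm, L = 217 mm, e = 16 mm; θ ← 0°
rotate_crank_by(-85°): θ ← 0° -85° = -85°
rotate_crank_by(-35°): θ ← -85° -35° = -120°
crank pin P = (r cos θ, r sin θ) = (-14.000000, -24.248711)
h = r sin θ − e = -24.248711 − 16 = -40.248711
sin φ = h / L = -40.248711 / 217 = -0.18547793
φ = arcsin(-0.18547793) = -10.688998°

-10.6890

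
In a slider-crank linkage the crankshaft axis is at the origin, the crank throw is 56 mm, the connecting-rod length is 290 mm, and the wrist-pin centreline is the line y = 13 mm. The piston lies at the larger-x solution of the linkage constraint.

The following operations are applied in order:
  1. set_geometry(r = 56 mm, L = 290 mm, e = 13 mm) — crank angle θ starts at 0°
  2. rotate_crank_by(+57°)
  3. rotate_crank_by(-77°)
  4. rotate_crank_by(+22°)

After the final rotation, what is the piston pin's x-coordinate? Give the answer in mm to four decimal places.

345.7555

set_geometry: r = 56 mm, L = 290 mm, e = 13 mm; θ ← 0°
rotate_crank_by(+57°): θ ← 0° +57° = 57°
rotate_crank_by(-77°): θ ← 57° -77° = -20°
rotate_crank_by(+22°): θ ← -20° +22° = 2°
crank pin P = (r cos θ, r sin θ) = (55.965886, 1.954372)
h = r sin θ − e = 1.954372 − 13 = -11.045628
x = r cos θ + √(L² − h²) = 55.965886 + √(84100.0 − 122.0059) = 55.965886 + 289.789569 = 345.755455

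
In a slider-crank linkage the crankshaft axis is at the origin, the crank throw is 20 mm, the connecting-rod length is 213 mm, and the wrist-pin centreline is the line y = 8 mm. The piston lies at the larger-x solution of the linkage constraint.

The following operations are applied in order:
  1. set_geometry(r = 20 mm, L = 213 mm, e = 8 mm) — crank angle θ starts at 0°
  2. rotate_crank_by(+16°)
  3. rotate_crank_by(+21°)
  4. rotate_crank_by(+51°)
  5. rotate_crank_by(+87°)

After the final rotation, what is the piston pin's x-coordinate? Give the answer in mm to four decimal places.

192.9842

set_geometry: r = 20 mm, L = 213 mm, e = 8 mm; θ ← 0°
rotate_crank_by(+16°): θ ← 0° +16° = 16°
rotate_crank_by(+21°): θ ← 16° +21° = 37°
rotate_crank_by(+51°): θ ← 37° +51° = 88°
rotate_crank_by(+87°): θ ← 88° +87° = 175°
crank pin P = (r cos θ, r sin θ) = (-19.923894, 1.743115)
h = r sin θ − e = 1.743115 − 8 = -6.256885
x = r cos θ + √(L² − h²) = -19.923894 + √(45369.0 − 39.1486) = -19.923894 + 212.908082 = 192.984188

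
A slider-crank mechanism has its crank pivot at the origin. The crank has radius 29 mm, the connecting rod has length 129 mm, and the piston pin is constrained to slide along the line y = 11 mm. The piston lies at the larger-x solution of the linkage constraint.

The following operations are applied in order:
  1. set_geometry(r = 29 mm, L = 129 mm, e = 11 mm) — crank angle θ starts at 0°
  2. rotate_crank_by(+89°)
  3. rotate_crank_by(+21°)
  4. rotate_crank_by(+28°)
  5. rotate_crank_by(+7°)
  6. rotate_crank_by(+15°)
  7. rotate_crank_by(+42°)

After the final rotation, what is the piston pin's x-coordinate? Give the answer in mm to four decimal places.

100.2454

set_geometry: r = 29 mm, L = 129 mm, e = 11 mm; θ ← 0°
rotate_crank_by(+89°): θ ← 0° +89° = 89°
rotate_crank_by(+21°): θ ← 89° +21° = 110°
rotate_crank_by(+28°): θ ← 110° +28° = 138°
rotate_crank_by(+7°): θ ← 138° +7° = 145°
rotate_crank_by(+15°): θ ← 145° +15° = 160°
rotate_crank_by(+42°): θ ← 160° +42° = 202°
crank pin P = (r cos θ, r sin θ) = (-26.888332, -10.863591)
h = r sin θ − e = -10.863591 − 11 = -21.863591
x = r cos θ + √(L² − h²) = -26.888332 + √(16641.0 − 478.0166) = -26.888332 + 127.133722 = 100.245391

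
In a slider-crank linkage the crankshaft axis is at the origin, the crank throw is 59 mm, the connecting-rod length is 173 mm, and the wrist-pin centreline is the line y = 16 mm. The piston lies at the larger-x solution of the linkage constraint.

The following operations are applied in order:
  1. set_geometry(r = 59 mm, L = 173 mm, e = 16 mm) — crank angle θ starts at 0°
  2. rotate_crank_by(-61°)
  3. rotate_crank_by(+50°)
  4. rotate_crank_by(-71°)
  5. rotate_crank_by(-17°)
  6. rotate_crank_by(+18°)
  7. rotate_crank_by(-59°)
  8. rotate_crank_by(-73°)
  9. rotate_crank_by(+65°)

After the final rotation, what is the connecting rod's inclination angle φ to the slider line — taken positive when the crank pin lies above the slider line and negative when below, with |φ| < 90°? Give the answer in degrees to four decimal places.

-15.8553

set_geometry: r = 59 mm, L = 173 mm, e = 16 mm; θ ← 0°
rotate_crank_by(-61°): θ ← 0° -61° = -61°
rotate_crank_by(+50°): θ ← -61° +50° = -11°
rotate_crank_by(-71°): θ ← -11° -71° = -82°
rotate_crank_by(-17°): θ ← -82° -17° = -99°
rotate_crank_by(+18°): θ ← -99° +18° = -81°
rotate_crank_by(-59°): θ ← -81° -59° = -140°
rotate_crank_by(-73°): θ ← -140° -73° = -213°
rotate_crank_by(+65°): θ ← -213° +65° = -148°
crank pin P = (r cos θ, r sin θ) = (-50.034838, -31.265237)
h = r sin θ − e = -31.265237 − 16 = -47.265237
sin φ = h / L = -47.265237 / 173 = -0.27320946
φ = arcsin(-0.27320946) = -15.855338°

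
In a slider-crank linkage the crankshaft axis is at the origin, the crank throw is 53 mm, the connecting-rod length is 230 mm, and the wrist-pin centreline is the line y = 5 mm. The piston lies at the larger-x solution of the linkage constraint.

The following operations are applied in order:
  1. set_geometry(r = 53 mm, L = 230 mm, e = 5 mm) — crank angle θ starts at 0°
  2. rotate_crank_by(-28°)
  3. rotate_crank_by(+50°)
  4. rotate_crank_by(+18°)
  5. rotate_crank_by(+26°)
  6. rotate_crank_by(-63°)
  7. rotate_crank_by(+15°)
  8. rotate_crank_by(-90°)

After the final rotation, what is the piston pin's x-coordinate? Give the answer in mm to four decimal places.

set_geometry: r = 53 mm, L = 230 mm, e = 5 mm; θ ← 0°
rotate_crank_by(-28°): θ ← 0° -28° = -28°
rotate_crank_by(+50°): θ ← -28° +50° = 22°
rotate_crank_by(+18°): θ ← 22° +18° = 40°
rotate_crank_by(+26°): θ ← 40° +26° = 66°
rotate_crank_by(-63°): θ ← 66° -63° = 3°
rotate_crank_by(+15°): θ ← 3° +15° = 18°
rotate_crank_by(-90°): θ ← 18° -90° = -72°
crank pin P = (r cos θ, r sin θ) = (16.377901, -50.405995)
h = r sin θ − e = -50.405995 − 5 = -55.405995
x = r cos θ + √(L² − h²) = 16.377901 + √(52900.0 − 3069.8243) = 16.377901 + 223.226736 = 239.604637

239.6046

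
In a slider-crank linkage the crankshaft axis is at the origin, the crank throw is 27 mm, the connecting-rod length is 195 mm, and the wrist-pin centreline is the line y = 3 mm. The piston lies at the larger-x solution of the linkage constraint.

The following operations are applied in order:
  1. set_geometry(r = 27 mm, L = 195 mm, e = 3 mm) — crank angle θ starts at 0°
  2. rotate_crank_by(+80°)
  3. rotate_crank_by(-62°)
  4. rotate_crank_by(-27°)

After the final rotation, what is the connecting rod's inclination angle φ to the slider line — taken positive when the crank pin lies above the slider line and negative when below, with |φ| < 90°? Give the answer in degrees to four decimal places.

-2.1230

set_geometry: r = 27 mm, L = 195 mm, e = 3 mm; θ ← 0°
rotate_crank_by(+80°): θ ← 0° +80° = 80°
rotate_crank_by(-62°): θ ← 80° -62° = 18°
rotate_crank_by(-27°): θ ← 18° -27° = -9°
crank pin P = (r cos θ, r sin θ) = (26.667585, -4.223731)
h = r sin θ − e = -4.223731 − 3 = -7.223731
sin φ = h / L = -7.223731 / 195 = -0.03704477
φ = arcsin(-0.03704477) = -2.122995°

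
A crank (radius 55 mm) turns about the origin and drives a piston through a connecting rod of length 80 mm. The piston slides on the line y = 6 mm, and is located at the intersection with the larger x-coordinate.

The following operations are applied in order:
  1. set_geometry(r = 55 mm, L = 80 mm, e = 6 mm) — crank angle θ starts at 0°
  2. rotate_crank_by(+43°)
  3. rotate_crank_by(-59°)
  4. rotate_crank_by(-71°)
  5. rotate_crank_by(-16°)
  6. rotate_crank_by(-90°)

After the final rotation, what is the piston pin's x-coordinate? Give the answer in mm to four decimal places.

26.1555

set_geometry: r = 55 mm, L = 80 mm, e = 6 mm; θ ← 0°
rotate_crank_by(+43°): θ ← 0° +43° = 43°
rotate_crank_by(-59°): θ ← 43° -59° = -16°
rotate_crank_by(-71°): θ ← -16° -71° = -87°
rotate_crank_by(-16°): θ ← -87° -16° = -103°
rotate_crank_by(-90°): θ ← -103° -90° = -193°
crank pin P = (r cos θ, r sin θ) = (-53.590354, 12.372308)
h = r sin θ − e = 12.372308 − 6 = 6.372308
x = r cos θ + √(L² − h²) = -53.590354 + √(6400.0 − 40.6063) = -53.590354 + 79.745807 = 26.155453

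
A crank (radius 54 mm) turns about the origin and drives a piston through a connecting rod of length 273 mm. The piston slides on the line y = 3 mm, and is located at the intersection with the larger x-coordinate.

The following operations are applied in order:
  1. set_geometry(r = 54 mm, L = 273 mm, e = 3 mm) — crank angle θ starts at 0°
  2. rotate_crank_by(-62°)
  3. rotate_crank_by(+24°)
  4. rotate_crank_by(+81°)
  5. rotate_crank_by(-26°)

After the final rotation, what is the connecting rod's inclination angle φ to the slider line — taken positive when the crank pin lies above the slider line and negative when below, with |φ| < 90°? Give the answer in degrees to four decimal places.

2.6849

set_geometry: r = 54 mm, L = 273 mm, e = 3 mm; θ ← 0°
rotate_crank_by(-62°): θ ← 0° -62° = -62°
rotate_crank_by(+24°): θ ← -62° +24° = -38°
rotate_crank_by(+81°): θ ← -38° +81° = 43°
rotate_crank_by(-26°): θ ← 43° -26° = 17°
crank pin P = (r cos θ, r sin θ) = (51.640457, 15.788072)
h = r sin θ − e = 15.788072 − 3 = 12.788072
sin φ = h / L = 12.788072 / 273 = 0.04684275
φ = arcsin(0.04684275) = 2.684875°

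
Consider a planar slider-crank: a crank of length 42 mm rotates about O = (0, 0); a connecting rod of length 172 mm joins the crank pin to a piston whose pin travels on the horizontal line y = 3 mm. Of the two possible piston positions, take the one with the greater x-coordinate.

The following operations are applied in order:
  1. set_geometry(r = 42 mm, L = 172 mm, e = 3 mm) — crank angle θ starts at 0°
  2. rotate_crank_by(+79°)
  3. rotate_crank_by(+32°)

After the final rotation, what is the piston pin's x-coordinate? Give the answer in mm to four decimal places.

153.0937

set_geometry: r = 42 mm, L = 172 mm, e = 3 mm; θ ← 0°
rotate_crank_by(+79°): θ ← 0° +79° = 79°
rotate_crank_by(+32°): θ ← 79° +32° = 111°
crank pin P = (r cos θ, r sin θ) = (-15.051454, 39.210378)
h = r sin θ − e = 39.210378 − 3 = 36.210378
x = r cos θ + √(L² − h²) = -15.051454 + √(29584.0 − 1311.1915) = -15.051454 + 168.145201 = 153.093747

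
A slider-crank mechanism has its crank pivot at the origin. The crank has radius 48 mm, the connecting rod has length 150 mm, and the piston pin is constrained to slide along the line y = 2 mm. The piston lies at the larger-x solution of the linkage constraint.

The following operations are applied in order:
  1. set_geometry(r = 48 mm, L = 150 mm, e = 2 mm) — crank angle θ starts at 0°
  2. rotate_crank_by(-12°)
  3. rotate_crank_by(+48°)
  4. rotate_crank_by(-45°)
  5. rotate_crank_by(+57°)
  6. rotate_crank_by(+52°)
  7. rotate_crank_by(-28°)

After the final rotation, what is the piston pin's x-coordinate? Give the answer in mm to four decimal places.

set_geometry: r = 48 mm, L = 150 mm, e = 2 mm; θ ← 0°
rotate_crank_by(-12°): θ ← 0° -12° = -12°
rotate_crank_by(+48°): θ ← -12° +48° = 36°
rotate_crank_by(-45°): θ ← 36° -45° = -9°
rotate_crank_by(+57°): θ ← -9° +57° = 48°
rotate_crank_by(+52°): θ ← 48° +52° = 100°
rotate_crank_by(-28°): θ ← 100° -28° = 72°
crank pin P = (r cos θ, r sin θ) = (14.832816, 45.650713)
h = r sin θ − e = 45.650713 − 2 = 43.650713
x = r cos θ + √(L² − h²) = 14.832816 + √(22500.0 − 1905.3847) = 14.832816 + 143.508241 = 158.341057

158.3411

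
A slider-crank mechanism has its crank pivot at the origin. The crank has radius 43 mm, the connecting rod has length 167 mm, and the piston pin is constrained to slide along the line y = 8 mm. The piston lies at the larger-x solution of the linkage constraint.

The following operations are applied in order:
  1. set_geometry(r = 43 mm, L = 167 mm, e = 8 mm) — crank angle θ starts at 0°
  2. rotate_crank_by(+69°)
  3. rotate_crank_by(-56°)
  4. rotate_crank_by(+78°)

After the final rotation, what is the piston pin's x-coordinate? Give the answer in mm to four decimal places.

set_geometry: r = 43 mm, L = 167 mm, e = 8 mm; θ ← 0°
rotate_crank_by(+69°): θ ← 0° +69° = 69°
rotate_crank_by(-56°): θ ← 69° -56° = 13°
rotate_crank_by(+78°): θ ← 13° +78° = 91°
crank pin P = (r cos θ, r sin θ) = (-0.750453, 42.993451)
h = r sin θ − e = 42.993451 − 8 = 34.993451
x = r cos θ + √(L² − h²) = -0.750453 + √(27889.0 − 1224.5416) = -0.750453 + 163.292555 = 162.542101

162.5421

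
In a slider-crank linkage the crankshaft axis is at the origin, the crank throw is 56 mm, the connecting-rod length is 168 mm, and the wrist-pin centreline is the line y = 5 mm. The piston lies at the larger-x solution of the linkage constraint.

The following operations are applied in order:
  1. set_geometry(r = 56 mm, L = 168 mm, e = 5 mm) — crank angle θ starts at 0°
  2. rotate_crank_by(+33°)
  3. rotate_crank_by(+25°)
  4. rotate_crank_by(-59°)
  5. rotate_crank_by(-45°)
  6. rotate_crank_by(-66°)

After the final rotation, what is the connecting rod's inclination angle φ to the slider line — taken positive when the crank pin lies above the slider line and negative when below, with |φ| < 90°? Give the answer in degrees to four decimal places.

-19.8052

set_geometry: r = 56 mm, L = 168 mm, e = 5 mm; θ ← 0°
rotate_crank_by(+33°): θ ← 0° +33° = 33°
rotate_crank_by(+25°): θ ← 33° +25° = 58°
rotate_crank_by(-59°): θ ← 58° -59° = -1°
rotate_crank_by(-45°): θ ← -1° -45° = -46°
rotate_crank_by(-66°): θ ← -46° -66° = -112°
crank pin P = (r cos θ, r sin θ) = (-20.977969, -51.922296)
h = r sin θ − e = -51.922296 − 5 = -56.922296
sin φ = h / L = -56.922296 / 168 = -0.33882319
φ = arcsin(-0.33882319) = -19.805193°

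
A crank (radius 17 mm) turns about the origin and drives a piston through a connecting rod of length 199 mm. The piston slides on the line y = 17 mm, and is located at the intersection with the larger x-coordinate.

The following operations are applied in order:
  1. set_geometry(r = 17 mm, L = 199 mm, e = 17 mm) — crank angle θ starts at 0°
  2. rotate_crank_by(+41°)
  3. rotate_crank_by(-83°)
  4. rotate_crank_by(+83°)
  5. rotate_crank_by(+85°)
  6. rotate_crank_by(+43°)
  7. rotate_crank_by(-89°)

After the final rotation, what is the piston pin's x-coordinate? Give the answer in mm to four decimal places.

201.9519

set_geometry: r = 17 mm, L = 199 mm, e = 17 mm; θ ← 0°
rotate_crank_by(+41°): θ ← 0° +41° = 41°
rotate_crank_by(-83°): θ ← 41° -83° = -42°
rotate_crank_by(+83°): θ ← -42° +83° = 41°
rotate_crank_by(+85°): θ ← 41° +85° = 126°
rotate_crank_by(+43°): θ ← 126° +43° = 169°
rotate_crank_by(-89°): θ ← 169° -89° = 80°
crank pin P = (r cos θ, r sin θ) = (2.952019, 16.741732)
h = r sin θ − e = 16.741732 − 17 = -0.258268
x = r cos θ + √(L² − h²) = 2.952019 + √(39601.0 − 0.0667) = 2.952019 + 198.999832 = 201.951851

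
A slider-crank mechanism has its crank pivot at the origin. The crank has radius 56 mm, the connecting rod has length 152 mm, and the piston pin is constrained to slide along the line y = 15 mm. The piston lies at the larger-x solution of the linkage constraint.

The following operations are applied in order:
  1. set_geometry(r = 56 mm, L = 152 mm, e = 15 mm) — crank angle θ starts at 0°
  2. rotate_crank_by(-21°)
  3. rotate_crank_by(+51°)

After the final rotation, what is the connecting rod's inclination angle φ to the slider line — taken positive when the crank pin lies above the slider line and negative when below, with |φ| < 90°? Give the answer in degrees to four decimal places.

set_geometry: r = 56 mm, L = 152 mm, e = 15 mm; θ ← 0°
rotate_crank_by(-21°): θ ← 0° -21° = -21°
rotate_crank_by(+51°): θ ← -21° +51° = 30°
crank pin P = (r cos θ, r sin θ) = (48.497423, 28.000000)
h = r sin θ − e = 28.000000 − 15 = 13.000000
sin φ = h / L = 13.000000 / 152 = 0.08552632
φ = arcsin(0.08552632) = 4.906291°

4.9063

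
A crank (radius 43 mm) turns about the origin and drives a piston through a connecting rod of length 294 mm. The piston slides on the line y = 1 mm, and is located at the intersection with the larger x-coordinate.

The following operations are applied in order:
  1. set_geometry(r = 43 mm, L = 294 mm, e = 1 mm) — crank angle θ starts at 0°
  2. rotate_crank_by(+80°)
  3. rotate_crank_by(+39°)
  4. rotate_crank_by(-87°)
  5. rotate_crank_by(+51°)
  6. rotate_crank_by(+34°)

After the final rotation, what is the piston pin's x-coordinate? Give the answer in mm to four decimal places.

set_geometry: r = 43 mm, L = 294 mm, e = 1 mm; θ ← 0°
rotate_crank_by(+80°): θ ← 0° +80° = 80°
rotate_crank_by(+39°): θ ← 80° +39° = 119°
rotate_crank_by(-87°): θ ← 119° -87° = 32°
rotate_crank_by(+51°): θ ← 32° +51° = 83°
rotate_crank_by(+34°): θ ← 83° +34° = 117°
crank pin P = (r cos θ, r sin θ) = (-19.521591, 38.313281)
h = r sin θ − e = 38.313281 − 1 = 37.313281
x = r cos θ + √(L² − h²) = -19.521591 + √(86436.0 − 1392.2809) = -19.521591 + 291.622563 = 272.100971

272.1010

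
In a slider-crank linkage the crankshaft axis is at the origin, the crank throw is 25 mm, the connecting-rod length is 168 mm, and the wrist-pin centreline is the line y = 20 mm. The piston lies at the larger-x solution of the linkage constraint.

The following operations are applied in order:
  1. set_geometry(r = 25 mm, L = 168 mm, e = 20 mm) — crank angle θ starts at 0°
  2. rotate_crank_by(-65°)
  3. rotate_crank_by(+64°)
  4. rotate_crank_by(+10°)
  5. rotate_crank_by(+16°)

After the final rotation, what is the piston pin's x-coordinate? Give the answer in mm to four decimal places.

set_geometry: r = 25 mm, L = 168 mm, e = 20 mm; θ ← 0°
rotate_crank_by(-65°): θ ← 0° -65° = -65°
rotate_crank_by(+64°): θ ← -65° +64° = -1°
rotate_crank_by(+10°): θ ← -1° +10° = 9°
rotate_crank_by(+16°): θ ← 9° +16° = 25°
crank pin P = (r cos θ, r sin θ) = (22.657695, 10.565457)
h = r sin θ − e = 10.565457 − 20 = -9.434543
x = r cos θ + √(L² − h²) = 22.657695 + √(28224.0 − 89.0106) = 22.657695 + 167.734878 = 190.392573

190.3926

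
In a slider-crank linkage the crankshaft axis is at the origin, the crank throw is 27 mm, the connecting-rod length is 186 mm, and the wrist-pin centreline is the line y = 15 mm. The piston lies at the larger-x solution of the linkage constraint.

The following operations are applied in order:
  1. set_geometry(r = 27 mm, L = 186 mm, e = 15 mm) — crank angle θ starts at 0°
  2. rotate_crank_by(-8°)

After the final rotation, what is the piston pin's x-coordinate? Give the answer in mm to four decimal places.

set_geometry: r = 27 mm, L = 186 mm, e = 15 mm; θ ← 0°
rotate_crank_by(-8°): θ ← 0° -8° = -8°
crank pin P = (r cos θ, r sin θ) = (26.737238, -3.757674)
h = r sin θ − e = -3.757674 − 15 = -18.757674
x = r cos θ + √(L² − h²) = 26.737238 + √(34596.0 − 351.8503) = 26.737238 + 185.051749 = 211.788987

211.7890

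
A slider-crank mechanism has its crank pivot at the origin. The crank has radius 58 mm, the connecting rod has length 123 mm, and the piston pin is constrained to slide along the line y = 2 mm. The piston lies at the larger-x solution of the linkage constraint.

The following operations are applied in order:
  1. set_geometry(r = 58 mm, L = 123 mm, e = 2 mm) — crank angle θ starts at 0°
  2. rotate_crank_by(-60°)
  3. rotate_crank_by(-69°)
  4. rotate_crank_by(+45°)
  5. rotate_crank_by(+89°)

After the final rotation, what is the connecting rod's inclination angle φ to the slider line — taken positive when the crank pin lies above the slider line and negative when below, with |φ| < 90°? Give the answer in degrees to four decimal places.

1.4232

set_geometry: r = 58 mm, L = 123 mm, e = 2 mm; θ ← 0°
rotate_crank_by(-60°): θ ← 0° -60° = -60°
rotate_crank_by(-69°): θ ← -60° -69° = -129°
rotate_crank_by(+45°): θ ← -129° +45° = -84°
rotate_crank_by(+89°): θ ← -84° +89° = 5°
crank pin P = (r cos θ, r sin θ) = (57.779292, 5.055033)
h = r sin θ − e = 5.055033 − 2 = 3.055033
sin φ = h / L = 3.055033 / 123 = 0.02483767
φ = arcsin(0.02483767) = 1.423240°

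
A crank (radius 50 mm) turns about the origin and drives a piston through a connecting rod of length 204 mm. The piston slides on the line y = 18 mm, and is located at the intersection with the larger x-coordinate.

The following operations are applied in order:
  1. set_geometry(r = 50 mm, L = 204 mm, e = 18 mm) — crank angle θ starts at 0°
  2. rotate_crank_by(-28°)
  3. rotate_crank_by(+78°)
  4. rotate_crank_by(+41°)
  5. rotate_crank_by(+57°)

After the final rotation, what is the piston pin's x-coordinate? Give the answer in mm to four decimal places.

161.4206

set_geometry: r = 50 mm, L = 204 mm, e = 18 mm; θ ← 0°
rotate_crank_by(-28°): θ ← 0° -28° = -28°
rotate_crank_by(+78°): θ ← -28° +78° = 50°
rotate_crank_by(+41°): θ ← 50° +41° = 91°
rotate_crank_by(+57°): θ ← 91° +57° = 148°
crank pin P = (r cos θ, r sin θ) = (-42.402405, 26.495963)
h = r sin θ − e = 26.495963 − 18 = 8.495963
x = r cos θ + √(L² − h²) = -42.402405 + √(41616.0 − 72.1814) = -42.402405 + 203.823008 = 161.420603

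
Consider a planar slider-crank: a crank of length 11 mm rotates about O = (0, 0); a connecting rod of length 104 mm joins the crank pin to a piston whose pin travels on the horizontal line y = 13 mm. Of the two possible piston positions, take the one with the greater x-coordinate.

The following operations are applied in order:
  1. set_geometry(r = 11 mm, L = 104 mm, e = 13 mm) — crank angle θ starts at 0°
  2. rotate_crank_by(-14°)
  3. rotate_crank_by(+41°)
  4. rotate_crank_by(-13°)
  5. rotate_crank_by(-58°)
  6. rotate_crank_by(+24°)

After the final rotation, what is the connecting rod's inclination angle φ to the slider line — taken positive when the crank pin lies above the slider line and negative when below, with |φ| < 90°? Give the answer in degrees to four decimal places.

-9.2751

set_geometry: r = 11 mm, L = 104 mm, e = 13 mm; θ ← 0°
rotate_crank_by(-14°): θ ← 0° -14° = -14°
rotate_crank_by(+41°): θ ← -14° +41° = 27°
rotate_crank_by(-13°): θ ← 27° -13° = 14°
rotate_crank_by(-58°): θ ← 14° -58° = -44°
rotate_crank_by(+24°): θ ← -44° +24° = -20°
crank pin P = (r cos θ, r sin θ) = (10.336619, -3.762222)
h = r sin θ − e = -3.762222 − 13 = -16.762222
sin φ = h / L = -16.762222 / 104 = -0.16117521
φ = arcsin(-0.16117521) = -9.275116°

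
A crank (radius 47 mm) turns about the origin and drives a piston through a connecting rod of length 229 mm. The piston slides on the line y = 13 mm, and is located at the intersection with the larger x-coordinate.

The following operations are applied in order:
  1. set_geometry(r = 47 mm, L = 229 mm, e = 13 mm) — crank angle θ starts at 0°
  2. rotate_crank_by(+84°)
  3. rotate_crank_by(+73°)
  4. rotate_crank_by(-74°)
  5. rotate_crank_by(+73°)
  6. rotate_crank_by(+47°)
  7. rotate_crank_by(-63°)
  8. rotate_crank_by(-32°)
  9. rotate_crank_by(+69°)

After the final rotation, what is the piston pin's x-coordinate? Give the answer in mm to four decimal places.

181.8217

set_geometry: r = 47 mm, L = 229 mm, e = 13 mm; θ ← 0°
rotate_crank_by(+84°): θ ← 0° +84° = 84°
rotate_crank_by(+73°): θ ← 84° +73° = 157°
rotate_crank_by(-74°): θ ← 157° -74° = 83°
rotate_crank_by(+73°): θ ← 83° +73° = 156°
rotate_crank_by(+47°): θ ← 156° +47° = 203°
rotate_crank_by(-63°): θ ← 203° -63° = 140°
rotate_crank_by(-32°): θ ← 140° -32° = 108°
rotate_crank_by(+69°): θ ← 108° +69° = 177°
crank pin P = (r cos θ, r sin θ) = (-46.935588, 2.459790)
h = r sin θ − e = 2.459790 − 13 = -10.540210
x = r cos θ + √(L² − h²) = -46.935588 + √(52441.0 − 111.0960) = -46.935588 + 228.757304 = 181.821716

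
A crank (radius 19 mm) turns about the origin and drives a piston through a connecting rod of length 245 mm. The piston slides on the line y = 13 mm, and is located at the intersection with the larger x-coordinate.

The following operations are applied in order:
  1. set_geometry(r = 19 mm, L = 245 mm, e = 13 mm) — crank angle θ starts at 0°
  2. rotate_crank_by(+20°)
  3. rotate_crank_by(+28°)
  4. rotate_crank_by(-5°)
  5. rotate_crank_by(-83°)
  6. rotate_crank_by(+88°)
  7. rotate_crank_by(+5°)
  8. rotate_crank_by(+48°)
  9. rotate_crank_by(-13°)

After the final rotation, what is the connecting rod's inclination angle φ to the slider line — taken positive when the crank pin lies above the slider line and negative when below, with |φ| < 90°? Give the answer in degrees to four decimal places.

set_geometry: r = 19 mm, L = 245 mm, e = 13 mm; θ ← 0°
rotate_crank_by(+20°): θ ← 0° +20° = 20°
rotate_crank_by(+28°): θ ← 20° +28° = 48°
rotate_crank_by(-5°): θ ← 48° -5° = 43°
rotate_crank_by(-83°): θ ← 43° -83° = -40°
rotate_crank_by(+88°): θ ← -40° +88° = 48°
rotate_crank_by(+5°): θ ← 48° +5° = 53°
rotate_crank_by(+48°): θ ← 53° +48° = 101°
rotate_crank_by(-13°): θ ← 101° -13° = 88°
crank pin P = (r cos θ, r sin θ) = (0.663090, 18.988426)
h = r sin θ − e = 18.988426 − 13 = 5.988426
sin φ = h / L = 5.988426 / 245 = 0.02444255
φ = arcsin(0.02444255) = 1.400595°

1.4006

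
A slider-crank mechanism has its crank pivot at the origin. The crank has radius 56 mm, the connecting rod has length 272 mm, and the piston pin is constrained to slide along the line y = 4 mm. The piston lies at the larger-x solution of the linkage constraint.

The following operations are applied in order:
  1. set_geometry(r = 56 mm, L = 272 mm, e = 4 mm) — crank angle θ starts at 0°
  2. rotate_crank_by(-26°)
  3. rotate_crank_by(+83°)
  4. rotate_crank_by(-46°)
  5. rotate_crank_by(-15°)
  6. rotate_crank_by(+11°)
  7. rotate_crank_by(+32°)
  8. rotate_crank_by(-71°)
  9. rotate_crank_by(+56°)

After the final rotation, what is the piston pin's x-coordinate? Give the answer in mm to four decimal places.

322.5096

set_geometry: r = 56 mm, L = 272 mm, e = 4 mm; θ ← 0°
rotate_crank_by(-26°): θ ← 0° -26° = -26°
rotate_crank_by(+83°): θ ← -26° +83° = 57°
rotate_crank_by(-46°): θ ← 57° -46° = 11°
rotate_crank_by(-15°): θ ← 11° -15° = -4°
rotate_crank_by(+11°): θ ← -4° +11° = 7°
rotate_crank_by(+32°): θ ← 7° +32° = 39°
rotate_crank_by(-71°): θ ← 39° -71° = -32°
rotate_crank_by(+56°): θ ← -32° +56° = 24°
crank pin P = (r cos θ, r sin θ) = (51.158546, 22.777252)
h = r sin θ − e = 22.777252 − 4 = 18.777252
x = r cos θ + √(L² − h²) = 51.158546 + √(73984.0 − 352.5852) = 51.158546 + 271.351091 = 322.509637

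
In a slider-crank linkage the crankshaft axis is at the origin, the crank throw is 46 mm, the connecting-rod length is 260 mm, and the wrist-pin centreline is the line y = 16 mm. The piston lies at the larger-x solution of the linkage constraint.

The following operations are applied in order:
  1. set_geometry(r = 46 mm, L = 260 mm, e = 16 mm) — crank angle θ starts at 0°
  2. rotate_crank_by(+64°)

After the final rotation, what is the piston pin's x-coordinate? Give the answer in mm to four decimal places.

278.9268

set_geometry: r = 46 mm, L = 260 mm, e = 16 mm; θ ← 0°
rotate_crank_by(+64°): θ ← 0° +64° = 64°
crank pin P = (r cos θ, r sin θ) = (20.165073, 41.344526)
h = r sin θ − e = 41.344526 − 16 = 25.344526
x = r cos θ + √(L² − h²) = 20.165073 + √(67600.0 − 642.3450) = 20.165073 + 258.761773 = 278.926845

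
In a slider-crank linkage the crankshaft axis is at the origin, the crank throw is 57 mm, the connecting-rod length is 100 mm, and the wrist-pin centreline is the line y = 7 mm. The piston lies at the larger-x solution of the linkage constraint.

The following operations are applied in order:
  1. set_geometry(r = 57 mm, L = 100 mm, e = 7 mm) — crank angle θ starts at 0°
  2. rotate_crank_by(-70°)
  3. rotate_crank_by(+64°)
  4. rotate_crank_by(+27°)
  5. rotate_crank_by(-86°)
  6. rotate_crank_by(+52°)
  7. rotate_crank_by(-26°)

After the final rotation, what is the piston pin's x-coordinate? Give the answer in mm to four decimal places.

set_geometry: r = 57 mm, L = 100 mm, e = 7 mm; θ ← 0°
rotate_crank_by(-70°): θ ← 0° -70° = -70°
rotate_crank_by(+64°): θ ← -70° +64° = -6°
rotate_crank_by(+27°): θ ← -6° +27° = 21°
rotate_crank_by(-86°): θ ← 21° -86° = -65°
rotate_crank_by(+52°): θ ← -65° +52° = -13°
rotate_crank_by(-26°): θ ← -13° -26° = -39°
crank pin P = (r cos θ, r sin θ) = (44.297320, -35.871262)
h = r sin θ − e = -35.871262 − 7 = -42.871262
x = r cos θ + √(L² − h²) = 44.297320 + √(10000.0 − 1837.9451) = 44.297320 + 90.344092 = 134.641411

134.6414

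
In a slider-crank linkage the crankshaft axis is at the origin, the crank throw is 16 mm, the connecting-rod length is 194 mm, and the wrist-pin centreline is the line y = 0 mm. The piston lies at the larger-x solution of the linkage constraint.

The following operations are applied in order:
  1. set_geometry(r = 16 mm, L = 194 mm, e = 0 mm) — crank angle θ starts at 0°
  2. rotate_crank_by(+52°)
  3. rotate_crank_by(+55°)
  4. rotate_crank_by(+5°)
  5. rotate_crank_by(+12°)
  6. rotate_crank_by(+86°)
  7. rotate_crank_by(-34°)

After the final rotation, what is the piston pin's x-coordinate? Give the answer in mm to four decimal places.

178.0358

set_geometry: r = 16 mm, L = 194 mm, e = 0 mm; θ ← 0°
rotate_crank_by(+52°): θ ← 0° +52° = 52°
rotate_crank_by(+55°): θ ← 52° +55° = 107°
rotate_crank_by(+5°): θ ← 107° +5° = 112°
rotate_crank_by(+12°): θ ← 112° +12° = 124°
rotate_crank_by(+86°): θ ← 124° +86° = 210°
rotate_crank_by(-34°): θ ← 210° -34° = 176°
crank pin P = (r cos θ, r sin θ) = (-15.961025, 1.116104)
h = r sin θ − e = 1.116104 − 0 = 1.116104
x = r cos θ + √(L² − h²) = -15.961025 + √(37636.0 − 1.2457) = -15.961025 + 193.996789 = 178.035765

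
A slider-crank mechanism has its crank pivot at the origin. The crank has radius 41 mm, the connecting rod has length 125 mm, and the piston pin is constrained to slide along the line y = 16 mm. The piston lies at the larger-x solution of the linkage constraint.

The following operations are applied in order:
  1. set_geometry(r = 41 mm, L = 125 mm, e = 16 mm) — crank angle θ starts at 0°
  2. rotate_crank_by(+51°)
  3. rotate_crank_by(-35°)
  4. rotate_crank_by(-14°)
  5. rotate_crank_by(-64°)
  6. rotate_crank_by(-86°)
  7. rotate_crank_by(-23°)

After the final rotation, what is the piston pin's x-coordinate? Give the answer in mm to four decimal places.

set_geometry: r = 41 mm, L = 125 mm, e = 16 mm; θ ← 0°
rotate_crank_by(+51°): θ ← 0° +51° = 51°
rotate_crank_by(-35°): θ ← 51° -35° = 16°
rotate_crank_by(-14°): θ ← 16° -14° = 2°
rotate_crank_by(-64°): θ ← 2° -64° = -62°
rotate_crank_by(-86°): θ ← -62° -86° = -148°
rotate_crank_by(-23°): θ ← -148° -23° = -171°
crank pin P = (r cos θ, r sin θ) = (-40.495222, -6.413813)
h = r sin θ − e = -6.413813 − 16 = -22.413813
x = r cos θ + √(L² − h²) = -40.495222 + √(15625.0 − 502.3790) = -40.495222 + 122.974066 = 82.478844

82.4788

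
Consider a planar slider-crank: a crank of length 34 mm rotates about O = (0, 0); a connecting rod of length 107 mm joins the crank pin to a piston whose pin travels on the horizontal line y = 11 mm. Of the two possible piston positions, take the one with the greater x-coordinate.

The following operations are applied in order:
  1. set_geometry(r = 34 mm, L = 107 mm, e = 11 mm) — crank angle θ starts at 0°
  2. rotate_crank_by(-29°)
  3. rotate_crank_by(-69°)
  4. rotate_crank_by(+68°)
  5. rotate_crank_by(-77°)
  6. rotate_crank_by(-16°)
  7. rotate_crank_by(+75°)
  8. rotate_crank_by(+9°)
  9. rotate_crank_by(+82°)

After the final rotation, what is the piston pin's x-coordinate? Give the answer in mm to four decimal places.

131.1696

set_geometry: r = 34 mm, L = 107 mm, e = 11 mm; θ ← 0°
rotate_crank_by(-29°): θ ← 0° -29° = -29°
rotate_crank_by(-69°): θ ← -29° -69° = -98°
rotate_crank_by(+68°): θ ← -98° +68° = -30°
rotate_crank_by(-77°): θ ← -30° -77° = -107°
rotate_crank_by(-16°): θ ← -107° -16° = -123°
rotate_crank_by(+75°): θ ← -123° +75° = -48°
rotate_crank_by(+9°): θ ← -48° +9° = -39°
rotate_crank_by(+82°): θ ← -39° +82° = 43°
crank pin P = (r cos θ, r sin θ) = (24.866026, 23.187944)
h = r sin θ − e = 23.187944 − 11 = 12.187944
x = r cos θ + √(L² − h²) = 24.866026 + √(11449.0 − 148.5460) = 24.866026 + 106.303594 = 131.169619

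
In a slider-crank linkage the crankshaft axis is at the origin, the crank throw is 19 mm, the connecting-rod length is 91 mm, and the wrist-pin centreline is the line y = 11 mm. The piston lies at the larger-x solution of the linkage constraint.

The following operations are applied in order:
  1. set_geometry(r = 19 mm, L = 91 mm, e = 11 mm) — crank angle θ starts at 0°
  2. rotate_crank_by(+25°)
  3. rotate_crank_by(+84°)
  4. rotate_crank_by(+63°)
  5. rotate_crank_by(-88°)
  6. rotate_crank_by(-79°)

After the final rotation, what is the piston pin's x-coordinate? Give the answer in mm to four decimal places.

109.4467

set_geometry: r = 19 mm, L = 91 mm, e = 11 mm; θ ← 0°
rotate_crank_by(+25°): θ ← 0° +25° = 25°
rotate_crank_by(+84°): θ ← 25° +84° = 109°
rotate_crank_by(+63°): θ ← 109° +63° = 172°
rotate_crank_by(-88°): θ ← 172° -88° = 84°
rotate_crank_by(-79°): θ ← 84° -79° = 5°
crank pin P = (r cos θ, r sin θ) = (18.927699, 1.655959)
h = r sin θ − e = 1.655959 − 11 = -9.344041
x = r cos θ + √(L² − h²) = 18.927699 + √(8281.0 − 87.3111) = 18.927699 + 90.518997 = 109.446697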